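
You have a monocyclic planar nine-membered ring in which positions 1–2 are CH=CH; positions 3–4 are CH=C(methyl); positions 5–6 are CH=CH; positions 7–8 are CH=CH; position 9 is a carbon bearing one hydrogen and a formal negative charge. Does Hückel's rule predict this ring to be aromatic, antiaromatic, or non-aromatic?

Aromatic

The p orbitals form a continuous loop: every atom in a ring double bond is sp² and brings one electron to the p orbital; the carbanion's lone pair occupies the p orbital. The ring is fully conjugated.
Counting π electrons: 4 × 2 = 8 from the double-bond units + 2 from the CH(-) atom = 10.
With 10 π electrons (n = 2), the Hückel 4n+2 condition holds.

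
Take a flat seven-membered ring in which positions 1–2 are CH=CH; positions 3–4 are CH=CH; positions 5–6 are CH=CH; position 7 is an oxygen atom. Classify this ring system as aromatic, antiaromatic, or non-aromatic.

The p orbitals form a continuous loop: the double-bond atoms are sp², each contributing one p electron; the oxygen donates one lone pair from its p orbital. The ring is fully conjugated.
Adding the contributions, 3 × 2 = 6 from the double-bond units + 2 from the O atom = 8.
With 8 = 4·2 π electrons, Hückel's rule classifies the planar ring as antiaromatic.

Antiaromatic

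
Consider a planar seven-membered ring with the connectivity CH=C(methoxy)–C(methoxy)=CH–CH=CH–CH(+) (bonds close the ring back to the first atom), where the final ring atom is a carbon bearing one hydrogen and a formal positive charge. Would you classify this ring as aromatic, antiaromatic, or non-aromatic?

Check conjugation: each doubly-bonded ring atom is sp² with one p-orbital electron; the carbocation has an empty p orbital — every position has a p orbital, so the cyclic π system is continuous.
Tallying contributions gives 3 × 2 = 6 from the double-bond units + 0 from the CH(+) atom = 6.
Since 6 = 4·1 + 2, the ring meets the 4n+2 criterion.

Aromatic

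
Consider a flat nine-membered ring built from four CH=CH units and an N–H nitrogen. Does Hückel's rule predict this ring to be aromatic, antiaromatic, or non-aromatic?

Every ring atom contributes a p orbital perpendicular to the ring (each doubly-bonded ring atom is sp² with one p-orbital electron; the pyrrole-type nitrogen donates its lone pair from the p orbital), so the π system is cyclic and fully conjugated.
Counting π electrons: 4 × 2 = 8 from the double-bond units + 2 from the NH atom = 10.
With 10 π electrons (n = 2), the Hückel 4n+2 condition holds.

Aromatic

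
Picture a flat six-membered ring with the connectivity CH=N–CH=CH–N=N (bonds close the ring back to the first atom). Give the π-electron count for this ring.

Check conjugation: every atom in a ring double bond is sp² and brings one electron to the p orbital; the doubly-bonded nitrogens are pyridine-type — their lone pairs lie in the ring plane, leaving one electron in the p orbital — every position has a p orbital, so the cyclic π system is continuous.
π-electron count: 3 × 2 = 6 from the 3 double-bond units.

6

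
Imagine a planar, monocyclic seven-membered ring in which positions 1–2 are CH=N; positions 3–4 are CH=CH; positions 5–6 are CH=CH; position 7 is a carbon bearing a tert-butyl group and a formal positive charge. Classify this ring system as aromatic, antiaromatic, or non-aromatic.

Aromatic

Check conjugation: every atom in a ring double bond is sp² and brings one electron to the p orbital; the doubly-bonded nitrogens are pyridine-type — their lone pairs lie in the ring plane, leaving one electron in the p orbital; the carbocation has an empty p orbital — every position has a p orbital, so the cyclic π system is continuous.
π-electron count: 3 × 2 = 6 from the double-bond units + 0 from the C(tert-butyl)(+) atom = 6.
Since 6 = 4·1 + 2, the ring meets the 4n+2 criterion.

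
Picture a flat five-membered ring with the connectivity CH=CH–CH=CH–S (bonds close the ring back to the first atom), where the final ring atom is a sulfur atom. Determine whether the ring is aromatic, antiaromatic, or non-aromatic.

The p orbitals form a continuous loop: each doubly-bonded ring atom is sp² with one p-orbital electron; the sulfur donates one lone pair from its p orbital. The ring is fully conjugated.
Tallying contributions gives 2 × 2 = 4 from the double-bond units + 2 from the S atom = 6.
With 6 π electrons (n = 1), the Hückel 4n+2 condition holds.
This is thiophene.

Aromatic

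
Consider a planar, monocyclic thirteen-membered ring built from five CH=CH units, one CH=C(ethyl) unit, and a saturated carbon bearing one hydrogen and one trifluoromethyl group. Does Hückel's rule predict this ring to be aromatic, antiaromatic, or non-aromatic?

Non-aromatic

The CH(trifluoromethyl) position has four σ bonds — that saturated carbon is sp³ and has no p orbital in the ring π system — so the cyclic conjugation is interrupted.
Broken conjugation rules out both aromaticity and antiaromaticity.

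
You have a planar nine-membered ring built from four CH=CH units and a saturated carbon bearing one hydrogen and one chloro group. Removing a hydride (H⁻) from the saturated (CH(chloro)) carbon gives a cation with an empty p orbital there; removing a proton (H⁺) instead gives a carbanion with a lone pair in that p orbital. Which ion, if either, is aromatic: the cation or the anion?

The anion

Both ions have a continuous loop of p orbitals — each ring atom is sp².
Cation: 4 × 2 + 0 = 8 π electrons → 4(2), antiaromatic.
Anion: 4 × 2 + 2 = 10 π electrons → 4(2)+2, aromatic.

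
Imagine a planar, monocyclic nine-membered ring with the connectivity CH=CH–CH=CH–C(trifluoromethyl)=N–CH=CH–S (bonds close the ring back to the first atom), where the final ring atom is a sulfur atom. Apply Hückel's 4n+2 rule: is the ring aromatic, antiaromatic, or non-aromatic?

All ring atoms are sp² and supply a p orbital to the ring (each doubly-bonded ring atom is sp² with one p-orbital electron; each sp² =N– keeps its lone pair in-plane and puts one electron into the π system; the sulfur donates one lone pair from its p orbital); the conjugation is uninterrupted.
Tallying contributions gives 4 × 2 = 8 from the double-bond units + 2 from the S atom = 10.
Since 10 = 4·2 + 2, the ring meets the 4n+2 criterion.

Aromatic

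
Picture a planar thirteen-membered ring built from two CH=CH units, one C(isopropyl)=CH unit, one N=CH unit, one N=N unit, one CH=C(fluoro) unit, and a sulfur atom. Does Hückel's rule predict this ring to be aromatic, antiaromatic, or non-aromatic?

Every ring atom contributes a p orbital perpendicular to the ring (the double-bond atoms are sp², each contributing one p electron; each sp² =N– keeps its lone pair in-plane and puts one electron into the π system; the sulfur donates one lone pair from its p orbital), so the π system is cyclic and fully conjugated.
Adding the contributions, 6 × 2 = 12 from the double-bond units + 2 from the S atom = 14.
With 14 π electrons (n = 3), the Hückel 4n+2 condition holds.

Aromatic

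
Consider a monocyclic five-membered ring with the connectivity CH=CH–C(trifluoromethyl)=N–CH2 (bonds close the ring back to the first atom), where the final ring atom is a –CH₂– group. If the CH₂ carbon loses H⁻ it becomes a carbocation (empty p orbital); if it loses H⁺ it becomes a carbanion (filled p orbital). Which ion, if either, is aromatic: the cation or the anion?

In either ion the ring is fully conjugated: every atom, including the new sp² carbon, supplies a p orbital.
Cation: 2 × 2 + 0 = 4 π electrons → 4(1), antiaromatic.
Anion: 2 × 2 + 2 = 6 π electrons → 4(1)+2, aromatic.

The anion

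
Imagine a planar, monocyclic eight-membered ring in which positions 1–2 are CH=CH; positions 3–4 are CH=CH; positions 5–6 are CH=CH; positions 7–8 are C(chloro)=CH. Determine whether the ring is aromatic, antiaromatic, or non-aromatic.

Antiaromatic

All ring atoms are sp² and supply a p orbital to the ring (every atom in a ring double bond is sp² and brings one electron to the p orbital); the conjugation is uninterrupted.
Tallying contributions gives 4 × 2 = 8 from the 4 double-bond units.
With 8 = 4·2 π electrons, Hückel's rule classifies the planar ring as antiaromatic.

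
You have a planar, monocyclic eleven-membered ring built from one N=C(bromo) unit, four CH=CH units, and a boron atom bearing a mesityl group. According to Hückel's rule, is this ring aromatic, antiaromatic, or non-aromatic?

All ring atoms are sp² and supply a p orbital to the ring (each doubly-bonded ring atom is sp² with one p-orbital electron; each sp² =N– keeps its lone pair in-plane and puts one electron into the π system; the boron has an empty p orbital); the conjugation is uninterrupted.
Counting π electrons: 5 × 2 = 10 from the double-bond units + 0 from the B(mesityl) atom = 10.
That gives a 4n+2 count (10, n = 2).

Aromatic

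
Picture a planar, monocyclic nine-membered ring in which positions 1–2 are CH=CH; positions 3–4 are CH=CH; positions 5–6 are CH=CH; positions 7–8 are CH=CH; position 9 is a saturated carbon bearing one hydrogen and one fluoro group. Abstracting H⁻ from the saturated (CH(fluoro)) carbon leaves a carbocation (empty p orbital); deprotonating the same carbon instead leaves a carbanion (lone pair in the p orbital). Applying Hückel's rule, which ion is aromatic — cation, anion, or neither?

Both ions have a continuous loop of p orbitals — each ring atom is sp².
Cation: 4 × 2 + 0 = 8 π electrons → 4(2), antiaromatic.
Anion: 4 × 2 + 2 = 10 π electrons → 4(2)+2, aromatic.

The anion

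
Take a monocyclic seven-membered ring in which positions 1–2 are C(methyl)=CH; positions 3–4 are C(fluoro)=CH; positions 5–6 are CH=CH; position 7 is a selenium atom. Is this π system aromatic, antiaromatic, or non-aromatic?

Antiaromatic

All ring atoms are sp² and supply a p orbital to the ring (every atom in a ring double bond is sp² and brings one electron to the p orbital; the selenium donates one lone pair from its p orbital); the conjugation is uninterrupted.
Adding the contributions, 3 × 2 = 6 from the double-bond units + 2 from the Se atom = 8.
A 4n π count (8, n = 2) in a planar conjugated ring means antiaromatic.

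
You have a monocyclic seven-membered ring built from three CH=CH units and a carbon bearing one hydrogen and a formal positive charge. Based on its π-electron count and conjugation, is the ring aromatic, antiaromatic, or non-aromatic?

Check conjugation: the double-bond atoms are sp², each contributing one p electron; the carbocation has an empty p orbital — every position has a p orbital, so the cyclic π system is continuous.
π-electron count: 3 × 2 = 6 from the double-bond units + 0 from the CH(+) atom = 6.
6 = 4(1) + 2, which satisfies Hückel's 4n+2 rule.

Aromatic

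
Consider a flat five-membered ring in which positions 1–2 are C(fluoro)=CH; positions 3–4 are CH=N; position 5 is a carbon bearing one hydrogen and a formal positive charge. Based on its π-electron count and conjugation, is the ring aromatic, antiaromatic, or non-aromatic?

All ring atoms are sp² and supply a p orbital to the ring (every atom in a ring double bond is sp² and brings one electron to the p orbital; each =N– nitrogen is pyridine-type (lone pair in the sp² plane, one electron in the p orbital); the carbocation has an empty p orbital); the conjugation is uninterrupted.
Tallying contributions gives 2 × 2 = 4 from the double-bond units + 0 from the CH(+) atom = 4.
A 4n π count (4, n = 1) in a planar conjugated ring means antiaromatic.

Antiaromatic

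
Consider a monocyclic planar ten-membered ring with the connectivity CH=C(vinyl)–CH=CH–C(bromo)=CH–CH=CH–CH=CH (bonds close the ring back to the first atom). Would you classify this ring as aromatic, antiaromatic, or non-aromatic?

All ring atoms are sp² and supply a p orbital to the ring (each doubly-bonded ring atom is sp² with one p-orbital electron); the conjugation is uninterrupted.
Adding the contributions, 5 × 2 = 10 from the 5 double-bond units.
That gives a 4n+2 count (10, n = 2).

Aromatic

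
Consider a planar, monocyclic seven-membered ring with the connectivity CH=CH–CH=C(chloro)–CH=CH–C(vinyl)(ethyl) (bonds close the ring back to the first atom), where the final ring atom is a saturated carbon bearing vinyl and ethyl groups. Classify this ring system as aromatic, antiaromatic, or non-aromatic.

Non-aromatic

At the C(vinyl)(ethyl) position, that saturated carbon is sp³ and has no p orbital in the ring π system; the ring's p-orbital overlap is broken there.
Without a continuous loop of overlapping p orbitals the Hückel electron count never comes into play.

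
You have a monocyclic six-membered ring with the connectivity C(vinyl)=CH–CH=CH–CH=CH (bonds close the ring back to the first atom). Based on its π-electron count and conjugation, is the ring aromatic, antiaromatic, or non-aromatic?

Aromatic

Every ring atom contributes a p orbital perpendicular to the ring (the double-bond atoms are sp², each contributing one p electron), so the π system is cyclic and fully conjugated.
Tallying contributions gives 3 × 2 = 6 from the 3 double-bond units.
6 = 4(1) + 2, which satisfies Hückel's 4n+2 rule.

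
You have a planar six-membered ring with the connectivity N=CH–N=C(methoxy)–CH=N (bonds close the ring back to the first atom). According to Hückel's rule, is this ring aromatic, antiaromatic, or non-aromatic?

Aromatic

The p orbitals form a continuous loop: every atom in a ring double bond is sp² and brings one electron to the p orbital; each sp² =N– keeps its lone pair in-plane and puts one electron into the π system. The ring is fully conjugated.
π-electron count: 3 × 2 = 6 from the 3 double-bond units.
Since 6 = 4·1 + 2, the ring meets the 4n+2 criterion.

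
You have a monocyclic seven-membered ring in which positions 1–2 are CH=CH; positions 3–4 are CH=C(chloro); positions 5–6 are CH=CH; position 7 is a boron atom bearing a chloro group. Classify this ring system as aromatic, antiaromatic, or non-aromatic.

Aromatic

Every ring atom contributes a p orbital perpendicular to the ring (the double-bond atoms are sp², each contributing one p electron; the boron has an empty p orbital), so the π system is cyclic and fully conjugated.
π-electron count: 3 × 2 = 6 from the double-bond units + 0 from the B(chloro) atom = 6.
That gives a 4n+2 count (6, n = 1).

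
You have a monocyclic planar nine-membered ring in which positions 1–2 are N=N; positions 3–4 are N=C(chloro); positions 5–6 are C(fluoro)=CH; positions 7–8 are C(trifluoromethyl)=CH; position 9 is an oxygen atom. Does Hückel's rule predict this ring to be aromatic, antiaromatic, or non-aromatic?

Aromatic

Every ring atom contributes a p orbital perpendicular to the ring (each doubly-bonded ring atom is sp² with one p-orbital electron; each =N– nitrogen is pyridine-type (lone pair in the sp² plane, one electron in the p orbital); the oxygen donates one lone pair from its p orbital), so the π system is cyclic and fully conjugated.
π-electron count: 4 × 2 = 8 from the double-bond units + 2 from the O atom = 10.
Since 10 = 4·2 + 2, the ring meets the 4n+2 criterion.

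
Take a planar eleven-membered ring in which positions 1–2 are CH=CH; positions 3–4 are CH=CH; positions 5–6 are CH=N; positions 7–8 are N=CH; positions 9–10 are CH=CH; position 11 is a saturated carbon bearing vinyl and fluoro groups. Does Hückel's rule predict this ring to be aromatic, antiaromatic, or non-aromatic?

The C(vinyl)(fluoro) position has four σ bonds — that saturated carbon is sp³ and has no p orbital in the ring π system — so the cyclic conjugation is interrupted.
Without a continuous loop of overlapping p orbitals the Hückel electron count never comes into play.

Non-aromatic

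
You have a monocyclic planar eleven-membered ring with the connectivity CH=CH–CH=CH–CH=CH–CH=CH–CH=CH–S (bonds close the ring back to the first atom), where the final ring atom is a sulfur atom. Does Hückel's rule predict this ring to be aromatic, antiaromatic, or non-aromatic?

Antiaromatic

Check conjugation: every atom in a ring double bond is sp² and brings one electron to the p orbital; the sulfur donates one lone pair from its p orbital — every position has a p orbital, so the cyclic π system is continuous.
Counting π electrons: 5 × 2 = 10 from the double-bond units + 2 from the S atom = 12.
A 4n π count (12, n = 3) in a planar conjugated ring means antiaromatic.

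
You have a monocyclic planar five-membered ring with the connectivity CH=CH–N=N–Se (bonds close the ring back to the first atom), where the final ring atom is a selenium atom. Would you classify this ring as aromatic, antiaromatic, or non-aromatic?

Check conjugation: each doubly-bonded ring atom is sp² with one p-orbital electron; the doubly-bonded nitrogens are pyridine-type — their lone pairs lie in the ring plane, leaving one electron in the p orbital; the selenium donates one lone pair from its p orbital — every position has a p orbital, so the cyclic π system is continuous.
Counting π electrons: 2 × 2 = 4 from the double-bond units + 2 from the Se atom = 6.
Since 6 = 4·1 + 2, the ring meets the 4n+2 criterion.

Aromatic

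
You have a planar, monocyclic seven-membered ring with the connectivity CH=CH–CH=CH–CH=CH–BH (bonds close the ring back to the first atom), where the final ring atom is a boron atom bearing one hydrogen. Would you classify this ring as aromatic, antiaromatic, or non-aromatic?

The p orbitals form a continuous loop: the double-bond atoms are sp², each contributing one p electron; the boron has an empty p orbital. The ring is fully conjugated.
Adding the contributions, 3 × 2 = 6 from the double-bond units + 0 from the BH atom = 6.
Since 6 = 4·1 + 2, the ring meets the 4n+2 criterion.

Aromatic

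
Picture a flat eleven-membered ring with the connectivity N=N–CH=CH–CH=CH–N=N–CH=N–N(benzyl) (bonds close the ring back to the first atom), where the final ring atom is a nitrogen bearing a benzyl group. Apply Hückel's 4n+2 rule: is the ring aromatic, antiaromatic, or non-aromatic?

Antiaromatic

All ring atoms are sp² and supply a p orbital to the ring (every atom in a ring double bond is sp² and brings one electron to the p orbital; each sp² =N– keeps its lone pair in-plane and puts one electron into the π system; the pyrrole-type nitrogen donates its lone pair from the p orbital); the conjugation is uninterrupted.
Counting π electrons: 5 × 2 = 10 from the double-bond units + 2 from the N(benzyl) atom = 12.
With 12 = 4·3 π electrons, Hückel's rule classifies the planar ring as antiaromatic.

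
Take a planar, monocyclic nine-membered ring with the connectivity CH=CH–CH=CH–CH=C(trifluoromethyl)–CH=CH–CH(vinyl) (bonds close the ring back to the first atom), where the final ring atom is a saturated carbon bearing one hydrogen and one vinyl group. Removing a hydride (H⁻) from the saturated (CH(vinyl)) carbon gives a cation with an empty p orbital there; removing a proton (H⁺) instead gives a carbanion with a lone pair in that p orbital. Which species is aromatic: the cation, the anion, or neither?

The anion

In both ions every ring atom is sp² and contributes a p orbital, so both rings are fully conjugated.
Cation: 4 × 2 + 0 = 8 π electrons → 4(2), antiaromatic.
Anion: 4 × 2 + 2 = 10 π electrons → 4(2)+2, aromatic.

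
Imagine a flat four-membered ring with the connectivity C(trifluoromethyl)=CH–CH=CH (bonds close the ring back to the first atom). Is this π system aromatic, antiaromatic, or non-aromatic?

Antiaromatic

Every ring atom contributes a p orbital perpendicular to the ring (the double-bond atoms are sp², each contributing one p electron), so the π system is cyclic and fully conjugated.
π-electron count: 2 × 2 = 4 from the 2 double-bond units.
4 is a 4n count (n = 1), so the planar conjugated ring is antiaromatic.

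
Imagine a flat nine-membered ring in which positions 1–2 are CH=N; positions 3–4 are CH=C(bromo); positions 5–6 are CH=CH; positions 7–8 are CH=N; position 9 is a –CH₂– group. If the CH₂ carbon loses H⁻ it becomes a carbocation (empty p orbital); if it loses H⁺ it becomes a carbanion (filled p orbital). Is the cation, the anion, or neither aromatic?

In both ions every ring atom is sp² and contributes a p orbital, so both rings are fully conjugated.
Cation: 4 × 2 + 0 = 8 π electrons → 4(2), antiaromatic.
Anion: 4 × 2 + 2 = 10 π electrons → 4(2)+2, aromatic.

The anion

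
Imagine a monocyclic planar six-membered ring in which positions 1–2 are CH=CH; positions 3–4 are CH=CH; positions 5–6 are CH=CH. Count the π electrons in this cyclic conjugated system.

6

All ring atoms are sp² and supply a p orbital to the ring (each doubly-bonded ring atom is sp² with one p-orbital electron); the conjugation is uninterrupted.
Counting π electrons: 3 × 2 = 6 from the 3 double-bond units.
This is benzene.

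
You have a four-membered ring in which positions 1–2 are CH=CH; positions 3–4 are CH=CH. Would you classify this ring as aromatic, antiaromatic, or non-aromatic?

Antiaromatic

All ring atoms are sp² and supply a p orbital to the ring (each doubly-bonded ring atom is sp² with one p-orbital electron); the conjugation is uninterrupted.
Counting π electrons: 2 × 2 = 4 from the 2 double-bond units.
4 is a 4n count (n = 1), so the planar conjugated ring is antiaromatic.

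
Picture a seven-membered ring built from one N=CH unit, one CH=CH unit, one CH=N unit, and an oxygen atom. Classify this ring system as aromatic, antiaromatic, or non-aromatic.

Antiaromatic

Every ring atom contributes a p orbital perpendicular to the ring (each doubly-bonded ring atom is sp² with one p-orbital electron; the doubly-bonded nitrogens are pyridine-type — their lone pairs lie in the ring plane, leaving one electron in the p orbital; the oxygen donates one lone pair from its p orbital), so the π system is cyclic and fully conjugated.
Counting π electrons: 3 × 2 = 6 from the double-bond units + 2 from the O atom = 8.
A 4n π count (8, n = 2) in a planar conjugated ring means antiaromatic.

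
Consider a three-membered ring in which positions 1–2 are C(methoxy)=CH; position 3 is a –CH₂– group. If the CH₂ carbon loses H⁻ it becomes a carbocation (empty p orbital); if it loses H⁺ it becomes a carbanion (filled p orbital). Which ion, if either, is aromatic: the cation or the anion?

The cation

In either ion the ring is fully conjugated: every atom, including the new sp² carbon, supplies a p orbital.
Cation: 1 × 2 + 0 = 2 π electrons → 4(0)+2, aromatic.
Anion: 1 × 2 + 2 = 4 π electrons → 4(1), antiaromatic.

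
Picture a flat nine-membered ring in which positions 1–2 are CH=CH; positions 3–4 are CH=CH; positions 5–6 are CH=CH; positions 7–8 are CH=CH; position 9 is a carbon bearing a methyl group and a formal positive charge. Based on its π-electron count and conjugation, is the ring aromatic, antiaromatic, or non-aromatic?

Antiaromatic

The p orbitals form a continuous loop: every atom in a ring double bond is sp² and brings one electron to the p orbital; the carbocation has an empty p orbital. The ring is fully conjugated.
π-electron count: 4 × 2 = 8 from the double-bond units + 0 from the C(methyl)(+) atom = 8.
8 is a 4n count (n = 2), so the planar conjugated ring is antiaromatic.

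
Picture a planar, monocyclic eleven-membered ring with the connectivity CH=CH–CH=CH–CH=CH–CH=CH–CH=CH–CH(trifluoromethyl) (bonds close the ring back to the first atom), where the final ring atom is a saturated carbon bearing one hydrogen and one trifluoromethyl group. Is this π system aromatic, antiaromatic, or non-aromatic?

Non-aromatic

At the CH(trifluoromethyl) position, that saturated carbon is sp³ and has no p orbital in the ring π system; the ring's p-orbital overlap is broken there.
Broken conjugation rules out both aromaticity and antiaromaticity.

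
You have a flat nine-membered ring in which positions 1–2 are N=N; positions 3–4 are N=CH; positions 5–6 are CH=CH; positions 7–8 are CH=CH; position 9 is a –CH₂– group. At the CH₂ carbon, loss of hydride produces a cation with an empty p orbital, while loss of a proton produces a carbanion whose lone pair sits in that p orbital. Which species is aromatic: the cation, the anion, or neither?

Once that carbon is sp², every ring atom has a p orbital and both ions are fully conjugated.
Cation: 4 × 2 + 0 = 8 π electrons → 4(2), antiaromatic.
Anion: 4 × 2 + 2 = 10 π electrons → 4(2)+2, aromatic.

The anion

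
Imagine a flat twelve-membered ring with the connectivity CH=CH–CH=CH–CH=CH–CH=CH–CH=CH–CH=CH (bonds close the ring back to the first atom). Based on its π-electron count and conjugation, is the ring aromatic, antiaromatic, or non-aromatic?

Antiaromatic

The p orbitals form a continuous loop: every atom in a ring double bond is sp² and brings one electron to the p orbital. The ring is fully conjugated.
Tallying contributions gives 6 × 2 = 12 from the 6 double-bond units.
12 = 4(3); a planar, fully conjugated 4n system is antiaromatic.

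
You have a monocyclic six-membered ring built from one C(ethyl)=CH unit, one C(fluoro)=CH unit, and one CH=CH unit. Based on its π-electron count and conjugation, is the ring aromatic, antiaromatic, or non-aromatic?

All ring atoms are sp² and supply a p orbital to the ring (each doubly-bonded ring atom is sp² with one p-orbital electron); the conjugation is uninterrupted.
Counting π electrons: 3 × 2 = 6 from the 3 double-bond units.
6 = 4(1) + 2, which satisfies Hückel's 4n+2 rule.

Aromatic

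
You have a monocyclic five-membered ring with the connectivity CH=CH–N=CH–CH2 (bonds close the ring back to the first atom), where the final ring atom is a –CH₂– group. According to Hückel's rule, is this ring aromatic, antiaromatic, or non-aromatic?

Because the tetrahedral CH₂ carbon is sp³ and has no p orbital in the ring π system at the CH2 position, the π system cannot extend all the way around the ring.
A ring that is not fully conjugated cannot be aromatic or antiaromatic regardless of its π-electron count.

Non-aromatic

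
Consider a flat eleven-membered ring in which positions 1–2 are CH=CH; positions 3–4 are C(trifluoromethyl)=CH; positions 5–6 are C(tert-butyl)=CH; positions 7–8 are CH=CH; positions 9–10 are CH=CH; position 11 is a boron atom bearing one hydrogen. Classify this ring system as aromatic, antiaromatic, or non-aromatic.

Aromatic

All ring atoms are sp² and supply a p orbital to the ring (each doubly-bonded ring atom is sp² with one p-orbital electron; the boron has an empty p orbital); the conjugation is uninterrupted.
π-electron count: 5 × 2 = 10 from the double-bond units + 0 from the BH atom = 10.
With 10 π electrons (n = 2), the Hückel 4n+2 condition holds.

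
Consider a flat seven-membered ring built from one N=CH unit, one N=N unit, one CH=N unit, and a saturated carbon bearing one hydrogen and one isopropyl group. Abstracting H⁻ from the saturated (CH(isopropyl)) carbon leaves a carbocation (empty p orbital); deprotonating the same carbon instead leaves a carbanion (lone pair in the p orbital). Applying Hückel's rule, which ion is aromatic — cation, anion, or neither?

In both ions every ring atom is sp² and contributes a p orbital, so both rings are fully conjugated.
Cation: 3 × 2 + 0 = 6 π electrons → 4(1)+2, aromatic.
Anion: 3 × 2 + 2 = 8 π electrons → 4(2), antiaromatic.

The cation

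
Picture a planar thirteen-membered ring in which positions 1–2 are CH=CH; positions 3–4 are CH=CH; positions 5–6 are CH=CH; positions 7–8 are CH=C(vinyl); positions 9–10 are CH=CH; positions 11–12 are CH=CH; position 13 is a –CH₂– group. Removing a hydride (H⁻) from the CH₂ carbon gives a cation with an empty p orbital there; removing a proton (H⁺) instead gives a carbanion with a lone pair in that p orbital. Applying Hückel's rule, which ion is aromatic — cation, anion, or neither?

In either ion the ring is fully conjugated: every atom, including the new sp² carbon, supplies a p orbital.
Cation: 6 × 2 + 0 = 12 π electrons → 4(3), antiaromatic.
Anion: 6 × 2 + 2 = 14 π electrons → 4(3)+2, aromatic.

The anion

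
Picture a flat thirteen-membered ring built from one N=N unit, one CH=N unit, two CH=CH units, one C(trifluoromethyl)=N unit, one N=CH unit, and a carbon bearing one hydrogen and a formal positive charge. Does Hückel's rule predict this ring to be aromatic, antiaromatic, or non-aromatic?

Antiaromatic

Check conjugation: the double-bond atoms are sp², each contributing one p electron; the doubly-bonded nitrogens are pyridine-type — their lone pairs lie in the ring plane, leaving one electron in the p orbital; the carbocation has an empty p orbital — every position has a p orbital, so the cyclic π system is continuous.
Counting π electrons: 6 × 2 = 12 from the double-bond units + 0 from the CH(+) atom = 12.
A 4n π count (12, n = 3) in a planar conjugated ring means antiaromatic.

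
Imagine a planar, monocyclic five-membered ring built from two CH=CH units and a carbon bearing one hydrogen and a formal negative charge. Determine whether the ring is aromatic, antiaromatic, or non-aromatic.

The p orbitals form a continuous loop: the double-bond atoms are sp², each contributing one p electron; the carbanion's lone pair occupies the p orbital. The ring is fully conjugated.
Counting π electrons: 2 × 2 = 4 from the double-bond units + 2 from the CH(-) atom = 6.
With 6 π electrons (n = 1), the Hückel 4n+2 condition holds.

Aromatic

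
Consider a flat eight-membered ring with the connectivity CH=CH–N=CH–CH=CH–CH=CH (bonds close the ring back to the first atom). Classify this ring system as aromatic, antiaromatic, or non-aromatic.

Antiaromatic

The p orbitals form a continuous loop: each doubly-bonded ring atom is sp² with one p-orbital electron; each =N– nitrogen is pyridine-type (lone pair in the sp² plane, one electron in the p orbital). The ring is fully conjugated.
π-electron count: 4 × 2 = 8 from the 4 double-bond units.
8 is a 4n count (n = 2), so the planar conjugated ring is antiaromatic.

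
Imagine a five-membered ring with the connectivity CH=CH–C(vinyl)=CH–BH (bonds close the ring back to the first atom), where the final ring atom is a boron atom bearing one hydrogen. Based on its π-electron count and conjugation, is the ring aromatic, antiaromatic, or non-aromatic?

Antiaromatic

Check conjugation: every atom in a ring double bond is sp² and brings one electron to the p orbital; the boron has an empty p orbital — every position has a p orbital, so the cyclic π system is continuous.
Adding the contributions, 2 × 2 = 4 from the double-bond units + 0 from the BH atom = 4.
A 4n π count (4, n = 1) in a planar conjugated ring means antiaromatic.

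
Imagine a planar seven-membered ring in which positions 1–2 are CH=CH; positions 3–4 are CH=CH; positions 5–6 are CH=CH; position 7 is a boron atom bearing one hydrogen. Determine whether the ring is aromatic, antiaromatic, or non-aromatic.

Aromatic

The p orbitals form a continuous loop: every atom in a ring double bond is sp² and brings one electron to the p orbital; the boron has an empty p orbital. The ring is fully conjugated.
Adding the contributions, 3 × 2 = 6 from the double-bond units + 0 from the BH atom = 6.
Since 6 = 4·1 + 2, the ring meets the 4n+2 criterion.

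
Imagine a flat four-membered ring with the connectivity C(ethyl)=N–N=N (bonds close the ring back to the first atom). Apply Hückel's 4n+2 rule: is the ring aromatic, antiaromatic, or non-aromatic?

Antiaromatic

Every ring atom contributes a p orbital perpendicular to the ring (the double-bond atoms are sp², each contributing one p electron; each sp² =N– keeps its lone pair in-plane and puts one electron into the π system), so the π system is cyclic and fully conjugated.
Counting π electrons: 2 × 2 = 4 from the 2 double-bond units.
4 = 4(1); a planar, fully conjugated 4n system is antiaromatic.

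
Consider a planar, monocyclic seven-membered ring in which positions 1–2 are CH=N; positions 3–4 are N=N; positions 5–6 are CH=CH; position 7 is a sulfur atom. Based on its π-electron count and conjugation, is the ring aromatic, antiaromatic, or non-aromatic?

Antiaromatic

Check conjugation: every atom in a ring double bond is sp² and brings one electron to the p orbital; the doubly-bonded nitrogens are pyridine-type — their lone pairs lie in the ring plane, leaving one electron in the p orbital; the sulfur donates one lone pair from its p orbital — every position has a p orbital, so the cyclic π system is continuous.
Counting π electrons: 3 × 2 = 6 from the double-bond units + 2 from the S atom = 8.
A 4n π count (8, n = 2) in a planar conjugated ring means antiaromatic.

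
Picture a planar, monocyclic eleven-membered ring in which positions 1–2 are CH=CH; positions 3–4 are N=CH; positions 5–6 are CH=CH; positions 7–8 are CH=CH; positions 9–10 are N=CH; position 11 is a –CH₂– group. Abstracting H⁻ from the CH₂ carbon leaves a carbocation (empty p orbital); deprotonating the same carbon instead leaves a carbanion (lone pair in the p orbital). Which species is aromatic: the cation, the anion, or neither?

The cation

Once that carbon is sp², every ring atom has a p orbital and both ions are fully conjugated.
Cation: 5 × 2 + 0 = 10 π electrons → 4(2)+2, aromatic.
Anion: 5 × 2 + 2 = 12 π electrons → 4(3), antiaromatic.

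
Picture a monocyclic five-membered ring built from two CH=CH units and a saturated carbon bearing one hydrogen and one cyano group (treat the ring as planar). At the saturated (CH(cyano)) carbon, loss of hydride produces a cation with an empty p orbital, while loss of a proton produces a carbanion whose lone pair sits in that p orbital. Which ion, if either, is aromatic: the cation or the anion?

In either ion the ring is fully conjugated: every atom, including the new sp² carbon, supplies a p orbital.
Cation: 2 × 2 + 0 = 4 π electrons → 4(1), antiaromatic.
Anion: 2 × 2 + 2 = 6 π electrons → 4(1)+2, aromatic.

The anion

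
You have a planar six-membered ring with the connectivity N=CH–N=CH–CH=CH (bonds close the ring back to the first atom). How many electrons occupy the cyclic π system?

6

Check conjugation: every atom in a ring double bond is sp² and brings one electron to the p orbital; each sp² =N– keeps its lone pair in-plane and puts one electron into the π system — every position has a p orbital, so the cyclic π system is continuous.
Adding the contributions, 3 × 2 = 6 from the 3 double-bond units.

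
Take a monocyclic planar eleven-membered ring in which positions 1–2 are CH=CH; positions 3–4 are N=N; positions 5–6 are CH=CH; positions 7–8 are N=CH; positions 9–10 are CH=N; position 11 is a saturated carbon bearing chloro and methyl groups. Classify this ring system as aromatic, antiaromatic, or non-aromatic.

At the C(chloro)(methyl) position, that saturated carbon is sp³ and has no p orbital in the ring π system; the ring's p-orbital overlap is broken there.
A ring that is not fully conjugated cannot be aromatic or antiaromatic regardless of its π-electron count.

Non-aromatic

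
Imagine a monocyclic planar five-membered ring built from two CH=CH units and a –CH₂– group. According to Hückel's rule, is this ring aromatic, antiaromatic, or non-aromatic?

Non-aromatic

The CH2 position has four σ bonds — the tetrahedral CH₂ carbon is sp³ and has no p orbital in the ring π system — so the cyclic conjugation is interrupted.
Hückel's rule only applies to fully conjugated rings, so this one is simply non-aromatic.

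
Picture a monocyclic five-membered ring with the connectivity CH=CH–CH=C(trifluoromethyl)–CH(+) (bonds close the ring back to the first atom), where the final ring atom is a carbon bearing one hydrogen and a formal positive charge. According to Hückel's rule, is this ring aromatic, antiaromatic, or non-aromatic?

All ring atoms are sp² and supply a p orbital to the ring (every atom in a ring double bond is sp² and brings one electron to the p orbital; the carbocation has an empty p orbital); the conjugation is uninterrupted.
Adding the contributions, 2 × 2 = 4 from the double-bond units + 0 from the CH(+) atom = 4.
A 4n π count (4, n = 1) in a planar conjugated ring means antiaromatic.

Antiaromatic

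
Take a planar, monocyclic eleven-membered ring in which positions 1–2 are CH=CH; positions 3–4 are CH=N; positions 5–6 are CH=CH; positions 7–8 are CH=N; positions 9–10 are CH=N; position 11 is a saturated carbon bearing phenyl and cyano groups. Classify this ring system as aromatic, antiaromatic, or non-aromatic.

Non-aromatic

Because that saturated carbon is sp³ and has no p orbital in the ring π system at the C(phenyl)(cyano) position, the π system cannot extend all the way around the ring.
Hückel's rule only applies to fully conjugated rings, so this one is simply non-aromatic.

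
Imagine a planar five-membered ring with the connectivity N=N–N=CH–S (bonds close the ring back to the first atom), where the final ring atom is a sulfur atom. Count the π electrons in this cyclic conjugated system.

6

The p orbitals form a continuous loop: every atom in a ring double bond is sp² and brings one electron to the p orbital; each sp² =N– keeps its lone pair in-plane and puts one electron into the π system; the sulfur donates one lone pair from its p orbital. The ring is fully conjugated.
Tallying contributions gives 2 × 2 = 4 from the double-bond units + 2 from the S atom = 6.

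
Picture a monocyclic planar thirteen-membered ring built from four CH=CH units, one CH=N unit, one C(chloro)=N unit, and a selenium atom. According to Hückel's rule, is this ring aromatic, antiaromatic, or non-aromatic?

Aromatic

Check conjugation: every atom in a ring double bond is sp² and brings one electron to the p orbital; each =N– nitrogen is pyridine-type (lone pair in the sp² plane, one electron in the p orbital); the selenium donates one lone pair from its p orbital — every position has a p orbital, so the cyclic π system is continuous.
Tallying contributions gives 6 × 2 = 12 from the double-bond units + 2 from the Se atom = 14.
That gives a 4n+2 count (14, n = 3).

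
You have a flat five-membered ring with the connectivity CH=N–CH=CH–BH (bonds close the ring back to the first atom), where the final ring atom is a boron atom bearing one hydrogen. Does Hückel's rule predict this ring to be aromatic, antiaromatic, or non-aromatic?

Antiaromatic

Check conjugation: each doubly-bonded ring atom is sp² with one p-orbital electron; the doubly-bonded nitrogens are pyridine-type — their lone pairs lie in the ring plane, leaving one electron in the p orbital; the boron has an empty p orbital — every position has a p orbital, so the cyclic π system is continuous.
π-electron count: 2 × 2 = 4 from the double-bond units + 0 from the BH atom = 4.
A 4n π count (4, n = 1) in a planar conjugated ring means antiaromatic.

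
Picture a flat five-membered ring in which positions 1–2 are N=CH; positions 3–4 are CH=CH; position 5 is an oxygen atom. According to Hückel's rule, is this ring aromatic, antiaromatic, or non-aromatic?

Check conjugation: every atom in a ring double bond is sp² and brings one electron to the p orbital; each =N– nitrogen is pyridine-type (lone pair in the sp² plane, one electron in the p orbital); the oxygen donates one lone pair from its p orbital — every position has a p orbital, so the cyclic π system is continuous.
Tallying contributions gives 2 × 2 = 4 from the double-bond units + 2 from the O atom = 6.
That gives a 4n+2 count (6, n = 1).

Aromatic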